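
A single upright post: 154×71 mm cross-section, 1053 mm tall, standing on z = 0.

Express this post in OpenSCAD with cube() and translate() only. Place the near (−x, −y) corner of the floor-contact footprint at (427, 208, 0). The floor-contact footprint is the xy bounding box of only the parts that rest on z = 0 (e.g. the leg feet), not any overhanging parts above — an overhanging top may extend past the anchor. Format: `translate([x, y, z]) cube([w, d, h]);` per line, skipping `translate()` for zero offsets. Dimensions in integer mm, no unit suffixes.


translate([427, 208, 0]) cube([154, 71, 1053]);


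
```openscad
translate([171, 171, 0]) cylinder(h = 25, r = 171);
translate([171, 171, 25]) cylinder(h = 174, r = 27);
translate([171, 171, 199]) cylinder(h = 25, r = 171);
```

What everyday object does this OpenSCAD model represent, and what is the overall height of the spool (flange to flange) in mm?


A spool. The overall height is 224 mm.

Three coaxial cylinders, large–small–large — a spool. Two 25 mm flanges and a 174 mm core give 25 + 174 + 25 = 224 mm.


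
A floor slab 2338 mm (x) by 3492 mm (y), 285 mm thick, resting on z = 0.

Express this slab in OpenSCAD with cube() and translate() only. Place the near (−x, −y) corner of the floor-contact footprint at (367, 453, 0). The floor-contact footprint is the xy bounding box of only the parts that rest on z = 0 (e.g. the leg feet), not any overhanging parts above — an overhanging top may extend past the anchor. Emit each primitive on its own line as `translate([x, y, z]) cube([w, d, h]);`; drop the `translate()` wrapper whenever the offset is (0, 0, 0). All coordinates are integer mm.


translate([367, 453, 0]) cube([2338, 3492, 285]);


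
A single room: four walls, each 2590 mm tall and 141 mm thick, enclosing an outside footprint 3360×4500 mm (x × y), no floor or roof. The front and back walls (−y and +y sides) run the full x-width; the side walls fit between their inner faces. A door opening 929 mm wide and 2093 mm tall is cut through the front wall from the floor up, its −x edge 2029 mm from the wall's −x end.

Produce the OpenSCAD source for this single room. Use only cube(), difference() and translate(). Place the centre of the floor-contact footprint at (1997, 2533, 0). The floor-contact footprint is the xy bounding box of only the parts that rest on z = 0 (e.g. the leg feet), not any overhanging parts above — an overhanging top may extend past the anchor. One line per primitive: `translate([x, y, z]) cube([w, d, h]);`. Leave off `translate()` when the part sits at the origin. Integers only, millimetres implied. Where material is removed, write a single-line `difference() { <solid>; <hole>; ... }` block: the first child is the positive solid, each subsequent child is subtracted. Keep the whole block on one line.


difference() { translate([317, 283, 0]) cube([3360, 141, 2590]); translate([2346, 283, 0]) cube([929, 141, 2093]); }
translate([317, 4642, 0]) cube([3360, 141, 2590]);
translate([317, 424, 0]) cube([141, 4218, 2590]);
translate([3536, 424, 0]) cube([141, 4218, 2590]);


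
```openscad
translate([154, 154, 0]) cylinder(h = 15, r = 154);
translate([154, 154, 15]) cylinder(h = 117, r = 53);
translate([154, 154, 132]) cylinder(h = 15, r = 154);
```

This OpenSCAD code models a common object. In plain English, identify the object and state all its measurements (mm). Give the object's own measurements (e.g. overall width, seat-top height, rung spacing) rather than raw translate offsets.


A spool: two coaxial disc flanges of radius 154 mm and thickness 15 mm, joined by a core cylinder of radius 53 mm and height 117 mm. The lower flange rests on z = 0 and the three cylinders share a vertical axis.


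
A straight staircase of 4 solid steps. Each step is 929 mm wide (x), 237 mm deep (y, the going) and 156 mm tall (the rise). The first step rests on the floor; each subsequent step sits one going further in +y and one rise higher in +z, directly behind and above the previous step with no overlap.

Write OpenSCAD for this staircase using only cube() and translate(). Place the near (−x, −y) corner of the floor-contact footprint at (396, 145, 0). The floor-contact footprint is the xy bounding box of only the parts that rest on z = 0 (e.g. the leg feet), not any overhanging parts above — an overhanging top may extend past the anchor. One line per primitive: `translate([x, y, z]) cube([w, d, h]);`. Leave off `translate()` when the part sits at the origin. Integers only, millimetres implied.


translate([396, 145, 0]) cube([929, 237, 156]);
translate([396, 382, 156]) cube([929, 237, 156]);
translate([396, 619, 312]) cube([929, 237, 156]);
translate([396, 856, 468]) cube([929, 237, 156]);


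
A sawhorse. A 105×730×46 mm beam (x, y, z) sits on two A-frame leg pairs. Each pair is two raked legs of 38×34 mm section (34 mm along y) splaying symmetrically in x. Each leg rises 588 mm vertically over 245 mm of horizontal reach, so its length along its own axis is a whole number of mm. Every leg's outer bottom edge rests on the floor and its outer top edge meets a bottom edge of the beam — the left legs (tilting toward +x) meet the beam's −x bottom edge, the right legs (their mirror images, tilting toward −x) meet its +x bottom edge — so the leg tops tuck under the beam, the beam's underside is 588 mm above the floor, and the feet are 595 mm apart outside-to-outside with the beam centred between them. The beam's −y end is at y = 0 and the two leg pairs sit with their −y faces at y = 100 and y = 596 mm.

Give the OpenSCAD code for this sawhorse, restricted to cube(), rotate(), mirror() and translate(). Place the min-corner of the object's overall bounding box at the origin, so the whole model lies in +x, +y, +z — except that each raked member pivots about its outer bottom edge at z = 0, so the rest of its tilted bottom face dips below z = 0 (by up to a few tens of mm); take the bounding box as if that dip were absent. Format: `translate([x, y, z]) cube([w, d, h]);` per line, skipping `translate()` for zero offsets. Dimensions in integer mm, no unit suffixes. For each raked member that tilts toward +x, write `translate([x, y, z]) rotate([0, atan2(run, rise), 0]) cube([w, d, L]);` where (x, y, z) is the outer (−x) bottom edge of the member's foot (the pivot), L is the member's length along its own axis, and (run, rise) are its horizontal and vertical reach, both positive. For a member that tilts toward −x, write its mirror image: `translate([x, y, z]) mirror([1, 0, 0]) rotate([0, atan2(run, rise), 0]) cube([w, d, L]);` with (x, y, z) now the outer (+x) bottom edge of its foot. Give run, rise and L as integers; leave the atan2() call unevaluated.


translate([245, 0, 588]) cube([105, 730, 46]);
translate([0, 100, 0]) rotate([0, atan2(245, 588), 0]) cube([38, 34, 637]);
translate([595, 100, 0]) mirror([1, 0, 0]) rotate([0, atan2(245, 588), 0]) cube([38, 34, 637]);
translate([0, 596, 0]) rotate([0, atan2(245, 588), 0]) cube([38, 34, 637]);
translate([595, 596, 0]) mirror([1, 0, 0]) rotate([0, atan2(245, 588), 0]) cube([38, 34, 637]);


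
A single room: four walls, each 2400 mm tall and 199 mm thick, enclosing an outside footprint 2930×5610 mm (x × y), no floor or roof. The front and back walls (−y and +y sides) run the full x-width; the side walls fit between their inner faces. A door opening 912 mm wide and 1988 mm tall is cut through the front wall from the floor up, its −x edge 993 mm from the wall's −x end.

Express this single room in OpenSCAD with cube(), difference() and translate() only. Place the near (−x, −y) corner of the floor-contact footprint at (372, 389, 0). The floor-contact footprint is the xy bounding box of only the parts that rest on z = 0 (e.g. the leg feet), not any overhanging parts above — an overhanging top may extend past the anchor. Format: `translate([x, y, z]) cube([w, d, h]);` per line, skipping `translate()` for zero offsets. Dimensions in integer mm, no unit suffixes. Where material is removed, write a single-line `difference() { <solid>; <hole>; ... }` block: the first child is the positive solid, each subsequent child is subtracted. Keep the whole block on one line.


difference() { translate([372, 389, 0]) cube([2930, 199, 2400]); translate([1365, 389, 0]) cube([912, 199, 1988]); }
translate([372, 5800, 0]) cube([2930, 199, 2400]);
translate([372, 588, 0]) cube([199, 5212, 2400]);
translate([3103, 588, 0]) cube([199, 5212, 2400]);


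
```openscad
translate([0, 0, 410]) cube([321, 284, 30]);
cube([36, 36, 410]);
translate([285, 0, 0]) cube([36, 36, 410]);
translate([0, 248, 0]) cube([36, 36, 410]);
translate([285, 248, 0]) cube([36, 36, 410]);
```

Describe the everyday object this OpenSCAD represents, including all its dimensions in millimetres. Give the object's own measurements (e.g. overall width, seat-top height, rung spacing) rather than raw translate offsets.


A four-legged stool. The seat is a 321×284×30 mm slab whose top surface is at z = 440 mm; four square legs, each 36×36 mm in cross-section, run from the floor (z = 0) to the underside of the seat, each flush with a corner of the seat.


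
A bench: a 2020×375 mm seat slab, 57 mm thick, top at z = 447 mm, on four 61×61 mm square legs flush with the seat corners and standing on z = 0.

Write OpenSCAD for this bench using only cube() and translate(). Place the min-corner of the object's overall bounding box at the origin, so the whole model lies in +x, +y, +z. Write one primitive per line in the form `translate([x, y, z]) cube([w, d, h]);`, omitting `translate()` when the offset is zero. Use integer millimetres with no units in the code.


// leg_h = 447 − 57 = 390
translate([0, 0, 390]) cube([2020, 375, 57]);
cube([61, 61, 390]);
translate([0, 314, 0]) cube([61, 61, 390]);
translate([1959, 0, 0]) cube([61, 61, 390]);
translate([1959, 314, 0]) cube([61, 61, 390]);


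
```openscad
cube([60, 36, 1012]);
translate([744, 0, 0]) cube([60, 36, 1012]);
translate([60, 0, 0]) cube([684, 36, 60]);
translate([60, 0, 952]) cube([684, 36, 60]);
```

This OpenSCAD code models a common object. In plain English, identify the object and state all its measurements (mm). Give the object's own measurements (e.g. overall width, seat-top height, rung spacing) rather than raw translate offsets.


A rectangular picture frame lying in the x–z plane (depth along y). The opening is 684 mm wide (x) by 892 mm tall (z), surrounded by a border 60 mm wide on all four sides. The frame is 36 mm deep and is made of two full-height vertical stiles with two horizontal rails fitted between them.


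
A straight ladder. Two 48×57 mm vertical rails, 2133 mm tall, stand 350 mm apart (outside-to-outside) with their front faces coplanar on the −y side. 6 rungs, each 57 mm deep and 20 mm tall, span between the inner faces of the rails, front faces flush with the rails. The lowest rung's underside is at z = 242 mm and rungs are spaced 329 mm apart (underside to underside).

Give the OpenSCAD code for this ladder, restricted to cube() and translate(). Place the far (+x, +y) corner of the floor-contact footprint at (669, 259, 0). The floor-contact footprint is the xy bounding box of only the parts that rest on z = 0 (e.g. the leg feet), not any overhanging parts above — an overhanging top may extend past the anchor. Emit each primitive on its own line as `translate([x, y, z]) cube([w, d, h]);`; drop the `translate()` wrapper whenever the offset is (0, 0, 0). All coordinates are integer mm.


translate([319, 202, 0]) cube([48, 57, 2133]);
translate([621, 202, 0]) cube([48, 57, 2133]);
translate([367, 202, 242]) cube([254, 57, 20]);
translate([367, 202, 571]) cube([254, 57, 20]);
translate([367, 202, 900]) cube([254, 57, 20]);
translate([367, 202, 1229]) cube([254, 57, 20]);
translate([367, 202, 1558]) cube([254, 57, 20]);
translate([367, 202, 1887]) cube([254, 57, 20]);


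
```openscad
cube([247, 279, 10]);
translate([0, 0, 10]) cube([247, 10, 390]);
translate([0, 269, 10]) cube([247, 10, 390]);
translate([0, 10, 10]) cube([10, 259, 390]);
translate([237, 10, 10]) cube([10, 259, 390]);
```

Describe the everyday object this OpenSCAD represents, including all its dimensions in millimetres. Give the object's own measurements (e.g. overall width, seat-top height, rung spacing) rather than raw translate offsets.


An open-topped rectangular box: outside dimensions 247×279×400 mm, with a uniform wall and base thickness of 10 mm. The base is a full 247×279 slab on the floor; four walls sit on top of the base. The front and back walls (the −y and +y sides) span the full width; the two side walls fit between them.


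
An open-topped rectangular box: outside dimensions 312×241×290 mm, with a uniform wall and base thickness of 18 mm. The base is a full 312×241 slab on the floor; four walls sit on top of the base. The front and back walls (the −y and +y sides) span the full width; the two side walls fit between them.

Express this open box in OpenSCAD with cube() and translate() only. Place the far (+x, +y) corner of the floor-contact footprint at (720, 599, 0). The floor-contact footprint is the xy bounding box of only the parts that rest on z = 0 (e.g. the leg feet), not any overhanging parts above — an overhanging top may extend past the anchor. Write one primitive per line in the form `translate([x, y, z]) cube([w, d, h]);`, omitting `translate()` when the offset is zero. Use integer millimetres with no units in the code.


translate([408, 358, 0]) cube([312, 241, 18]);
translate([408, 358, 18]) cube([312, 18, 272]);
translate([408, 581, 18]) cube([312, 18, 272]);
translate([408, 376, 18]) cube([18, 205, 272]);
translate([702, 376, 18]) cube([18, 205, 272]);


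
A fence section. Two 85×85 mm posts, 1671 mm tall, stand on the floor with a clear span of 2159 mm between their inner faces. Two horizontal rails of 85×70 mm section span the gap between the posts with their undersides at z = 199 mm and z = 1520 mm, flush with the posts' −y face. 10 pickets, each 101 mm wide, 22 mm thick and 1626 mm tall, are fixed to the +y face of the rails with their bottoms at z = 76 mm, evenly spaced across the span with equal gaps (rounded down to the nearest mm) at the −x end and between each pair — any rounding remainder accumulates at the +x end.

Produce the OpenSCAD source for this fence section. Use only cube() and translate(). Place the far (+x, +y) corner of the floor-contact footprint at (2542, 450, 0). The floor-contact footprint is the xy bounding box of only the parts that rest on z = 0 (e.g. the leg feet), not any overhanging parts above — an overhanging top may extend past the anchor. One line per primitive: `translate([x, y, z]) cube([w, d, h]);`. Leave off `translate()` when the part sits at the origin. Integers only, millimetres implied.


translate([213, 365, 0]) cube([85, 85, 1671]);
translate([2457, 365, 0]) cube([85, 85, 1671]);
translate([298, 365, 199]) cube([2159, 85, 70]);
translate([298, 365, 1520]) cube([2159, 85, 70]);
translate([402, 450, 76]) cube([101, 22, 1626]);
translate([607, 450, 76]) cube([101, 22, 1626]);
translate([812, 450, 76]) cube([101, 22, 1626]);
translate([1017, 450, 76]) cube([101, 22, 1626]);
translate([1222, 450, 76]) cube([101, 22, 1626]);
translate([1427, 450, 76]) cube([101, 22, 1626]);
translate([1632, 450, 76]) cube([101, 22, 1626]);
translate([1837, 450, 76]) cube([101, 22, 1626]);
translate([2042, 450, 76]) cube([101, 22, 1626]);
translate([2247, 450, 76]) cube([101, 22, 1626]);


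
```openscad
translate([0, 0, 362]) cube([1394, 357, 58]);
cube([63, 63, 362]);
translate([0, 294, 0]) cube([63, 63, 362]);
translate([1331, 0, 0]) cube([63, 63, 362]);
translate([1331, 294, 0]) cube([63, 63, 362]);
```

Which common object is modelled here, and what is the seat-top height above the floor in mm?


A bench. The seat-top height is 420 mm.

A long slab on four corner posts — a bench. The slab sits at z = 362 with thickness 58, so the top is 362 + 58 = 420 mm.


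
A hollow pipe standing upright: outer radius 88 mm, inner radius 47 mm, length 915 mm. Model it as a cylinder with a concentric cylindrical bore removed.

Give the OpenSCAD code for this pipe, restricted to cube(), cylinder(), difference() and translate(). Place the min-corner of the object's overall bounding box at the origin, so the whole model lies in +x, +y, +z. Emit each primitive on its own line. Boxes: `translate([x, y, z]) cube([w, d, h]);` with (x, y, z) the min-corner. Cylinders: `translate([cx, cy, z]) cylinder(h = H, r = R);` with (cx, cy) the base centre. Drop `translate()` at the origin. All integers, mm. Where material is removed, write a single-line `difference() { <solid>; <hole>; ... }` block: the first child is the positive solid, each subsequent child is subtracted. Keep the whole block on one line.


difference() { translate([88, 88, 0]) cylinder(h = 915, r = 88); translate([88, 88, 0]) cylinder(h = 915, r = 47); }


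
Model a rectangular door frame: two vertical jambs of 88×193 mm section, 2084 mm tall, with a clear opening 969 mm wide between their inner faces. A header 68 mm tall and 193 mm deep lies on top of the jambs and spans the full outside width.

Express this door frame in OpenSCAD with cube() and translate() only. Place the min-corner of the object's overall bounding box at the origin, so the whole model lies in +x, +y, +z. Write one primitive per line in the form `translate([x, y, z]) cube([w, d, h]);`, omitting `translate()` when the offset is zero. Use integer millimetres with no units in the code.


cube([88, 193, 2084]);
translate([1057, 0, 0]) cube([88, 193, 2084]);
translate([0, 0, 2084]) cube([1145, 193, 68]);


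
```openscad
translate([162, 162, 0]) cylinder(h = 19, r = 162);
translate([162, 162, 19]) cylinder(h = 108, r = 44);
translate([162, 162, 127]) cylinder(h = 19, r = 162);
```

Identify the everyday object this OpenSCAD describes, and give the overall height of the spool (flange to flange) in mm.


A spool. The overall height is 146 mm.

Three coaxial cylinders, large–small–large — a spool. Two 19 mm flanges and a 108 mm core give 19 + 108 + 19 = 146 mm.


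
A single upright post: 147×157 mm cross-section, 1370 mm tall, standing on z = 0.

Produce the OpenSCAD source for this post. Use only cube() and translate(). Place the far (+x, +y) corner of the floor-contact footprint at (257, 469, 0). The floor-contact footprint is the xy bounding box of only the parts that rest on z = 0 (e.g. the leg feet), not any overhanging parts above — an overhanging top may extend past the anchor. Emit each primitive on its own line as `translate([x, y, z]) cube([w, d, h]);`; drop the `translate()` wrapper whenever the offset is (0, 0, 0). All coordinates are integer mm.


translate([110, 312, 0]) cube([147, 157, 1370]);


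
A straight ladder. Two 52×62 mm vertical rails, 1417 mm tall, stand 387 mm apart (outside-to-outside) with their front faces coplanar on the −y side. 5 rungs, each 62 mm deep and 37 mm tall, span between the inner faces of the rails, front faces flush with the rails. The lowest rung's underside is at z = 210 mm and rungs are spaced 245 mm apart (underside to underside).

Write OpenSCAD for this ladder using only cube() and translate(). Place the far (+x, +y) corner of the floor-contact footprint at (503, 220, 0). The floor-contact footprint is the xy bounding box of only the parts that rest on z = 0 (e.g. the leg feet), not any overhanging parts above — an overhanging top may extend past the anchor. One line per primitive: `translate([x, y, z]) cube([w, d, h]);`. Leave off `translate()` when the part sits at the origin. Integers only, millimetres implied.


// rung span = 387 - 2*52 = 283
// rung[k] z = 210 + k*245
translate([116, 158, 0]) cube([52, 62, 1417]);
translate([451, 158, 0]) cube([52, 62, 1417]);
translate([168, 158, 210]) cube([283, 62, 37]);
translate([168, 158, 455]) cube([283, 62, 37]);
translate([168, 158, 700]) cube([283, 62, 37]);
translate([168, 158, 945]) cube([283, 62, 37]);
translate([168, 158, 1190]) cube([283, 62, 37]);


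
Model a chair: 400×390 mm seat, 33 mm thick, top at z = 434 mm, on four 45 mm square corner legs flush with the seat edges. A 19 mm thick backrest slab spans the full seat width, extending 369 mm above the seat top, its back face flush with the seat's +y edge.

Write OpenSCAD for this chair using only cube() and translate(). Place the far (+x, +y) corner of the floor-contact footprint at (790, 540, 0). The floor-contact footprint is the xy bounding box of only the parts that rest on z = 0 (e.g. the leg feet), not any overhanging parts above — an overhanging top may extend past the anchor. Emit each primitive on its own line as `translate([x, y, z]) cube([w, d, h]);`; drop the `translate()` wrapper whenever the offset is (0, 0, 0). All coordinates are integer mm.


translate([390, 150, 401]) cube([400, 390, 33]);
translate([390, 150, 0]) cube([45, 45, 401]);
translate([745, 150, 0]) cube([45, 45, 401]);
translate([390, 495, 0]) cube([45, 45, 401]);
translate([745, 495, 0]) cube([45, 45, 401]);
translate([390, 521, 434]) cube([400, 19, 369]);


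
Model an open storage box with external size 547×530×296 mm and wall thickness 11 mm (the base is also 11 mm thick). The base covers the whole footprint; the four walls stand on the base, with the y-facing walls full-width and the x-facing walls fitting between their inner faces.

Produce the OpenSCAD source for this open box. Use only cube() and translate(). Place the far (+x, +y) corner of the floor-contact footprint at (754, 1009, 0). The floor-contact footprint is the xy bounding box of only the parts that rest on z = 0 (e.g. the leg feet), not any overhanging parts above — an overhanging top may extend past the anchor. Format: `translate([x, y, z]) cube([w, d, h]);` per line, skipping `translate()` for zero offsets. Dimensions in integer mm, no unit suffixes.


translate([207, 479, 0]) cube([547, 530, 11]);
translate([207, 479, 11]) cube([547, 11, 285]);
translate([207, 998, 11]) cube([547, 11, 285]);
translate([207, 490, 11]) cube([11, 508, 285]);
translate([743, 490, 11]) cube([11, 508, 285]);


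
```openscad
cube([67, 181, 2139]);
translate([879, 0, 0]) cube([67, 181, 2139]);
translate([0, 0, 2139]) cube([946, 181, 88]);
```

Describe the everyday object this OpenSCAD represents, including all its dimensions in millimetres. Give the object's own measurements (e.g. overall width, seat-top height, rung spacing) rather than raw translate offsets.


A door frame. The clear opening is 812 mm wide and 2139 mm high. Two 67 mm wide jambs, 181 mm deep, stand either side of the opening from the floor to the top of the opening. A 88 mm thick head sits across the top of both jambs, spanning the full outside width of the frame.


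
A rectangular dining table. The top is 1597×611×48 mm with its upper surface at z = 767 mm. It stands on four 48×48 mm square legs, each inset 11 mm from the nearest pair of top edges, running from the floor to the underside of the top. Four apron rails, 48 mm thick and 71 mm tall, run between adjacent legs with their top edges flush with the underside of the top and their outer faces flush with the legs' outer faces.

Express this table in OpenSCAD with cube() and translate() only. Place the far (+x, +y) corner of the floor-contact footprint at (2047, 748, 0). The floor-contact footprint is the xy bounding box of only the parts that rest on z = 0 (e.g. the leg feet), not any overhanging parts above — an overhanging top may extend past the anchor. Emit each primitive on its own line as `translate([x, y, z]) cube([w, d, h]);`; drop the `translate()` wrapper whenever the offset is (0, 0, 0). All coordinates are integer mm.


translate([461, 148, 719]) cube([1597, 611, 48]);
translate([472, 159, 0]) cube([48, 48, 719]);
translate([1999, 159, 0]) cube([48, 48, 719]);
translate([472, 700, 0]) cube([48, 48, 719]);
translate([1999, 700, 0]) cube([48, 48, 719]);
translate([520, 159, 648]) cube([1479, 48, 71]);
translate([520, 700, 648]) cube([1479, 48, 71]);
translate([472, 207, 648]) cube([48, 493, 71]);
translate([1999, 207, 648]) cube([48, 493, 71]);


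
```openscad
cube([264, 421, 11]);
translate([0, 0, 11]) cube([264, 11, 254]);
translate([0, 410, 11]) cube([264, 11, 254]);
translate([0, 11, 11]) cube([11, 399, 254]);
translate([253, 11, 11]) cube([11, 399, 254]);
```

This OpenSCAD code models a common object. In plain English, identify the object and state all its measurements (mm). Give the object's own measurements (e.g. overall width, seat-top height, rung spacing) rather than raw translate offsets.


An open-topped rectangular box: outside dimensions 264×421×265 mm, with a uniform wall and base thickness of 11 mm. The base is a full 264×421 slab on the floor; four walls sit on top of the base. The front and back walls (the −y and +y sides) span the full width; the two side walls fit between them.


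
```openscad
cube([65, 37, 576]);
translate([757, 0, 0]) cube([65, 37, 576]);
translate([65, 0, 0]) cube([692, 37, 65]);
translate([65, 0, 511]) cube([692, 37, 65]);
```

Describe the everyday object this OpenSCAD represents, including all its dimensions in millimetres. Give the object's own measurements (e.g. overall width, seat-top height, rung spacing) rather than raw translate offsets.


A rectangular picture frame lying in the x–z plane (depth along y). The opening is 692 mm wide (x) by 446 mm tall (z), surrounded by a border 65 mm wide on all four sides. The frame is 37 mm deep and is made of two full-height vertical stiles with two horizontal rails fitted between them.


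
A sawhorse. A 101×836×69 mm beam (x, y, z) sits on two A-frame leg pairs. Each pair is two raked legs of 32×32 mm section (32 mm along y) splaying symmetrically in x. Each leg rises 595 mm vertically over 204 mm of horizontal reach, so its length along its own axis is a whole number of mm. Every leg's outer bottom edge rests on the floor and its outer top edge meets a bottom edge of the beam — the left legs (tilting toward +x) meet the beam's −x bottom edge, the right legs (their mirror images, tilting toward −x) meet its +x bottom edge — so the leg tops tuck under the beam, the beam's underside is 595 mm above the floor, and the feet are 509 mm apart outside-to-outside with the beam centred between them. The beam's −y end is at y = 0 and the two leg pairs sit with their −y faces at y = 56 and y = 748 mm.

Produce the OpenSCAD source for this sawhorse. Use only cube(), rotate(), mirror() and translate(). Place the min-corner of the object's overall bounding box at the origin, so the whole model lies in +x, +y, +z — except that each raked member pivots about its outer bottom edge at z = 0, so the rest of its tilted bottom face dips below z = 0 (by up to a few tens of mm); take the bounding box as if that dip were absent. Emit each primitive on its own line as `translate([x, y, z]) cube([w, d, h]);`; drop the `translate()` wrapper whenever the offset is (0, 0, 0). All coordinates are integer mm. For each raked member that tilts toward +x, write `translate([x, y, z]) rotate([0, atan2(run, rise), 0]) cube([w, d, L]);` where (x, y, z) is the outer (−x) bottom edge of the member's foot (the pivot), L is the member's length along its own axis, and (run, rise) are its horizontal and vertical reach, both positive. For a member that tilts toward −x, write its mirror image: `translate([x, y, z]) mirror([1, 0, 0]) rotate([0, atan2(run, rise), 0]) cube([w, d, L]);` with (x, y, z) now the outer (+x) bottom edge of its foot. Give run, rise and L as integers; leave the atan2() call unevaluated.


translate([204, 0, 595]) cube([101, 836, 69]);
translate([0, 56, 0]) rotate([0, atan2(204, 595), 0]) cube([32, 32, 629]);
translate([509, 56, 0]) mirror([1, 0, 0]) rotate([0, atan2(204, 595), 0]) cube([32, 32, 629]);
translate([0, 748, 0]) rotate([0, atan2(204, 595), 0]) cube([32, 32, 629]);
translate([509, 748, 0]) mirror([1, 0, 0]) rotate([0, atan2(204, 595), 0]) cube([32, 32, 629]);


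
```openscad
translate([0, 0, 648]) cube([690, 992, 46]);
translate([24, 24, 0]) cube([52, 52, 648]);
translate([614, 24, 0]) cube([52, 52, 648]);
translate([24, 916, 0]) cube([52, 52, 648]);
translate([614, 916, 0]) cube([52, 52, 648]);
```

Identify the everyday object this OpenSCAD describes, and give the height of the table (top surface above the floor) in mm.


A table. The table height is 694 mm.

A 690×992×46 slab sits at z = 648 on four 52 mm square posts — a table. The top surface is at 648 + 46 = 694 mm.


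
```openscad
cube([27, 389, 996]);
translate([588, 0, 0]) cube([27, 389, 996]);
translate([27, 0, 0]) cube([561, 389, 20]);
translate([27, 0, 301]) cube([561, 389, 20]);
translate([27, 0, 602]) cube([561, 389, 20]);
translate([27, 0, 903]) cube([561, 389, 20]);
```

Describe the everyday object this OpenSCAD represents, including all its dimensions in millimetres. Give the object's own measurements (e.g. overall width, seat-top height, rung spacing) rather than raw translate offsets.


An open bookshelf. Two side panels, each 27 mm thick, 389 mm deep and 996 mm tall, stand 615 mm apart (outside-to-outside). Between them sit 4 shelves, each 20 mm thick and 389 mm deep, spanning the full gap between the sides. The bottom shelf rests on the floor (its underside at z = 0) and the clear gap between one shelf's top and the next shelf's underside is 281 mm.


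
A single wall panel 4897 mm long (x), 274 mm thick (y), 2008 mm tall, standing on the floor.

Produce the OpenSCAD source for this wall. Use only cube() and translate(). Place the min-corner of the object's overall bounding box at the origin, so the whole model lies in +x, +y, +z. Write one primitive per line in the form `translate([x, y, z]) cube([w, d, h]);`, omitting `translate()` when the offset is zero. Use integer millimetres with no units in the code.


cube([4897, 274, 2008]);


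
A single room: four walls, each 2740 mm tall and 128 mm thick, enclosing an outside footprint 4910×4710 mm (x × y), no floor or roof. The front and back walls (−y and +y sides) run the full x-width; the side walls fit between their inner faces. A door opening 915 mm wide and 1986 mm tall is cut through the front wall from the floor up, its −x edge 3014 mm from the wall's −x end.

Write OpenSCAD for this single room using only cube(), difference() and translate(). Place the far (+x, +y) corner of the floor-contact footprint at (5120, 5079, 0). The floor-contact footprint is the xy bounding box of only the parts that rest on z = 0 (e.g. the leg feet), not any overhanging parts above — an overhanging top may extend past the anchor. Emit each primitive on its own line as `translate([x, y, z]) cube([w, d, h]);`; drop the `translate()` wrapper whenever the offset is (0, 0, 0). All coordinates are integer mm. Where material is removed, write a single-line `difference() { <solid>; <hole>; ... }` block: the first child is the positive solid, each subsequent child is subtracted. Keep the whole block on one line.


difference() { translate([210, 369, 0]) cube([4910, 128, 2740]); translate([3224, 369, 0]) cube([915, 128, 1986]); }
translate([210, 4951, 0]) cube([4910, 128, 2740]);
translate([210, 497, 0]) cube([128, 4454, 2740]);
translate([4992, 497, 0]) cube([128, 4454, 2740]);


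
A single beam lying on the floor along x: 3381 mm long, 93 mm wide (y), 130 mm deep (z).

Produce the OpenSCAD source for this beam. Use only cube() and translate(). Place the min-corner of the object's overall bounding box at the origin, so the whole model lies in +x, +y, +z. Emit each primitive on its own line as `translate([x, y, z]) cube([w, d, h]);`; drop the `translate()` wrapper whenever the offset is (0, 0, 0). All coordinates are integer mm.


cube([3381, 93, 130]);


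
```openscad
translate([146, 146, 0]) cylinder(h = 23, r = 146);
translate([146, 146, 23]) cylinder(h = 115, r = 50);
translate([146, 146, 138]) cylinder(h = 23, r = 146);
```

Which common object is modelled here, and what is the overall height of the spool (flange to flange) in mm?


A spool. The overall height is 161 mm.

Three coaxial cylinders, large–small–large — a spool. Two 23 mm flanges and a 115 mm core give 23 + 115 + 23 = 161 mm.


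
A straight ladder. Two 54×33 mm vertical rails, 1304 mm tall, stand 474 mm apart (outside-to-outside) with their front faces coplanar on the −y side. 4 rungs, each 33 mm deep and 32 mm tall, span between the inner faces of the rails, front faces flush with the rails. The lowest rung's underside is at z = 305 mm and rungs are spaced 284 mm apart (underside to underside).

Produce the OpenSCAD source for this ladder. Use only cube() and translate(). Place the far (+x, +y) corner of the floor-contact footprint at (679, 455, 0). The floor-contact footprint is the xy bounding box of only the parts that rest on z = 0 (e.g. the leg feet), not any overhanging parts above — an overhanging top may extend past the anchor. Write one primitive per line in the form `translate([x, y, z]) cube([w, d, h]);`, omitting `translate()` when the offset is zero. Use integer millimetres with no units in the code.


translate([205, 422, 0]) cube([54, 33, 1304]);
translate([625, 422, 0]) cube([54, 33, 1304]);
translate([259, 422, 305]) cube([366, 33, 32]);
translate([259, 422, 589]) cube([366, 33, 32]);
translate([259, 422, 873]) cube([366, 33, 32]);
translate([259, 422, 1157]) cube([366, 33, 32]);


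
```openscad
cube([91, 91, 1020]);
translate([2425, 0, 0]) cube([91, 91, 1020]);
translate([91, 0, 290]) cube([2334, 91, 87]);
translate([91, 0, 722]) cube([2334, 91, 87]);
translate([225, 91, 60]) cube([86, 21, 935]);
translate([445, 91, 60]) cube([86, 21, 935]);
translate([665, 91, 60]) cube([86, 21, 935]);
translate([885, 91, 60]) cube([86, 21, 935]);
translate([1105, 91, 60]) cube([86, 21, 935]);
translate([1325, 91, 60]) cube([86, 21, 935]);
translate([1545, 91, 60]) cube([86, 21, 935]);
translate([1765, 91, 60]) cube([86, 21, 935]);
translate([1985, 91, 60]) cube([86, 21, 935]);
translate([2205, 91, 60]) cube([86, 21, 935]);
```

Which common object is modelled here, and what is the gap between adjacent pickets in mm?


A fence section. The picket gap is 134 mm.

Two posts, two rails, 10 pickets — a fence section. Span 2334 mm holds 10 pickets of 86 mm with 11 equal gaps: ⌊(2334 − 10·86) / 11⌋ = 134 mm.


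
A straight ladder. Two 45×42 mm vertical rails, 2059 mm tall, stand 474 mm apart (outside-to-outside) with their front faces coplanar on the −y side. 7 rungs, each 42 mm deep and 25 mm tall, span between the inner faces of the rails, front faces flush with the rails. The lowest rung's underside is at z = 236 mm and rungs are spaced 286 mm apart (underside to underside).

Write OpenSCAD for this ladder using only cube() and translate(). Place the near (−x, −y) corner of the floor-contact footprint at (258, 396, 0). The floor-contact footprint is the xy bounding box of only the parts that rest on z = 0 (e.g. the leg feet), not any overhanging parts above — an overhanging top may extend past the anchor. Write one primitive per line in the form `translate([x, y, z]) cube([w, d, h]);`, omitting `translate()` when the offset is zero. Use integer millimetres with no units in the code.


translate([258, 396, 0]) cube([45, 42, 2059]);
translate([687, 396, 0]) cube([45, 42, 2059]);
translate([303, 396, 236]) cube([384, 42, 25]);
translate([303, 396, 522]) cube([384, 42, 25]);
translate([303, 396, 808]) cube([384, 42, 25]);
translate([303, 396, 1094]) cube([384, 42, 25]);
translate([303, 396, 1380]) cube([384, 42, 25]);
translate([303, 396, 1666]) cube([384, 42, 25]);
translate([303, 396, 1952]) cube([384, 42, 25]);


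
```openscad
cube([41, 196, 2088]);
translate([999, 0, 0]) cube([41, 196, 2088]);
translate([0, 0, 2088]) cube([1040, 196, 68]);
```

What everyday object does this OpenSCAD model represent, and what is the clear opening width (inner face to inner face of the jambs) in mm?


A door frame. The clear opening width is 958 mm.

Two 2088 mm tall posts with a header on top — a door frame. The left jamb is 41 mm wide at x = 0; the right jamb starts at x = 999. The clear opening is 999 − 41 = 958 mm.


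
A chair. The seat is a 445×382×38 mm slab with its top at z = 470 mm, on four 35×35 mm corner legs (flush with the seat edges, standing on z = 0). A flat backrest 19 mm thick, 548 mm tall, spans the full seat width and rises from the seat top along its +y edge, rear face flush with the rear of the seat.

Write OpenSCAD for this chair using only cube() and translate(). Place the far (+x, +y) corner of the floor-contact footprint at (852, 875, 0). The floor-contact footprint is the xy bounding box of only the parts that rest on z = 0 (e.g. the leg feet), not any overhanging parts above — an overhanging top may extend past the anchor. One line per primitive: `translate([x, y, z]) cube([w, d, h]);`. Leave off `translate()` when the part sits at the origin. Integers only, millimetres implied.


translate([407, 493, 432]) cube([445, 382, 38]);
translate([407, 493, 0]) cube([35, 35, 432]);
translate([817, 493, 0]) cube([35, 35, 432]);
translate([407, 840, 0]) cube([35, 35, 432]);
translate([817, 840, 0]) cube([35, 35, 432]);
translate([407, 856, 470]) cube([445, 19, 548]);


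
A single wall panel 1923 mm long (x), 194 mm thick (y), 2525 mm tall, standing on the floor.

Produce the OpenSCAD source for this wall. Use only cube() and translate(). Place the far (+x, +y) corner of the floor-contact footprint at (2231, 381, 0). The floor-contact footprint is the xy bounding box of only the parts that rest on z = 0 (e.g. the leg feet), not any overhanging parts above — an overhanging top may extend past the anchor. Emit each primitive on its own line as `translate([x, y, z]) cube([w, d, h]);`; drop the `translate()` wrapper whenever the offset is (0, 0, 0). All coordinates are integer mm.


translate([308, 187, 0]) cube([1923, 194, 2525]);


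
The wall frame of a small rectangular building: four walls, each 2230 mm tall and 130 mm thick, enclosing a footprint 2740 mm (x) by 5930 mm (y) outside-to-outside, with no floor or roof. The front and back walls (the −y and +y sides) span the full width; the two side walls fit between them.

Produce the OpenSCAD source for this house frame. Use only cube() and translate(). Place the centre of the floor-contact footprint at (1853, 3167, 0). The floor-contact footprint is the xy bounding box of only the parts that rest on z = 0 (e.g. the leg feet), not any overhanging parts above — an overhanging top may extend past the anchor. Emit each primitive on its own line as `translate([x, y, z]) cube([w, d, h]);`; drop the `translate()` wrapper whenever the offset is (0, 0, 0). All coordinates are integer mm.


translate([483, 202, 0]) cube([2740, 130, 2230]);
translate([483, 6002, 0]) cube([2740, 130, 2230]);
translate([483, 332, 0]) cube([130, 5670, 2230]);
translate([3093, 332, 0]) cube([130, 5670, 2230]);


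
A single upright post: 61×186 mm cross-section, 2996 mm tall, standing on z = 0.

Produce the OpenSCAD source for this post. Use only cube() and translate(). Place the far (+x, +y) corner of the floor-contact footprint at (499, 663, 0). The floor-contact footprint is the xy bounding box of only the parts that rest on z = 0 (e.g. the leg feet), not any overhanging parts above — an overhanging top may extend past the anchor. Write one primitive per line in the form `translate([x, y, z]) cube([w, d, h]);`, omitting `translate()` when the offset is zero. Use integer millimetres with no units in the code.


translate([438, 477, 0]) cube([61, 186, 2996]);


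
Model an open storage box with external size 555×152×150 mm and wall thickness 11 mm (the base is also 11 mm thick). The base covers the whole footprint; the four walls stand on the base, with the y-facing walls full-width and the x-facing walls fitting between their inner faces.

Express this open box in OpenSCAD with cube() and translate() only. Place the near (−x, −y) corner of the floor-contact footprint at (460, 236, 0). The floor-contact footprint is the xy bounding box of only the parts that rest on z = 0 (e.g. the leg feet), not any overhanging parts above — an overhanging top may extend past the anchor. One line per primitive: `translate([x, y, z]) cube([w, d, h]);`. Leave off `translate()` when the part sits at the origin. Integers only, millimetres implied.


translate([460, 236, 0]) cube([555, 152, 11]);
translate([460, 236, 11]) cube([555, 11, 139]);
translate([460, 377, 11]) cube([555, 11, 139]);
translate([460, 247, 11]) cube([11, 130, 139]);
translate([1004, 247, 11]) cube([11, 130, 139]);
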